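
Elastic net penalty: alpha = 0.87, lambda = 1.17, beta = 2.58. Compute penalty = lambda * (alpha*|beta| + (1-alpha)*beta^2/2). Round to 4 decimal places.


alpha * |beta| = 0.87 * 2.58 = 2.2446.
(1-alpha) * beta^2/2 = 0.13 * 6.6564/2 = 0.4327.
Total = 1.17 * (2.2446 + 0.4327) = 3.1324.

3.1324


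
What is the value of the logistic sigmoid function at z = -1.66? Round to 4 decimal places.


exp(1.6600) = 5.2593.
1 + exp(-z) = 6.2593.
sigmoid = 1/6.2593 = 0.1598.

0.1598


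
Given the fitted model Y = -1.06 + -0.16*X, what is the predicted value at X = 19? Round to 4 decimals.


Predicted value:
Y = -1.06 + (-0.16)(19) = -1.06 + -3.0400 = -4.1000.

-4.1000


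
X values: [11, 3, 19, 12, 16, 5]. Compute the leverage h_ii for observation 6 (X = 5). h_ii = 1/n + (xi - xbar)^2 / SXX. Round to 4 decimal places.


Mean of X: xbar = 11.0000.
SXX = 190.0000.
For X = 5: h = 1/6 + (5 - 11.0000)^2/190.0000 = 0.3561.

0.3561


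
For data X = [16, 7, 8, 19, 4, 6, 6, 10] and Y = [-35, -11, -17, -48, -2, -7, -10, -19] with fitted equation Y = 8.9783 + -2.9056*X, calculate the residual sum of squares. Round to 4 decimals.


Compute predicted values, then residuals = yi - yhat_i.
Residuals: [2.5113, 0.3609, -2.7335, -1.7719, 0.6441, 1.4553, -1.5447, 1.0777].
SSres = sum(residual^2) = 23.1288.

23.1288


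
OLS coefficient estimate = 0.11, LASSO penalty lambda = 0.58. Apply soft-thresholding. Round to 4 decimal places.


Absolute value: |0.11| = 0.11.
Compare to lambda = 0.58.
Since |beta| <= lambda, the coefficient is set to 0.

0.0000


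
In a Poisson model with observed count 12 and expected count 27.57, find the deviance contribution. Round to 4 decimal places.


Compute y*ln(y/mu) = 12*ln(12/27.57) = 12*-0.831822 = -9.981864.
y - mu = -15.57.
D = 2*(-9.981864 - (-15.57)) = 11.176272, which rounds to 11.1763.

11.1763


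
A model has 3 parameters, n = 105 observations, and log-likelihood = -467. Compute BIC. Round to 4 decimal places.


k * ln(n) = 3 * ln(105) = 3 * 4.653960 = 13.961880.
-2 * loglik = -2 * (-467) = 934.
BIC = 13.961880 + 934 = 947.961880, which rounds to 947.9619.

947.9619


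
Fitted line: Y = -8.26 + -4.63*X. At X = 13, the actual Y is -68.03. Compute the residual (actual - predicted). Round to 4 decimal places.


Compute yhat = -8.26 + (-4.63)(13) = -68.4500.
Residual = actual - predicted = -68.03 - -68.4500 = 0.4200.

0.4200


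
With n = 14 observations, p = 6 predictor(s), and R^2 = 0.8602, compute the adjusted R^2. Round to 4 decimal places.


Adjusted R^2 = 1 - (1 - R^2) * (n-1)/(n-p-1).
(1 - R^2) = 0.1398.
(n-1)/(n-p-1) = 13/7.
(1 - R^2) * (n-1) = 0.1398 * 13 = 1.8174.
Divide by (n-p-1): 1.8174 / 7 = 0.2596.
Adj R^2 = 1 - 0.2596 = 0.7404.

0.7404


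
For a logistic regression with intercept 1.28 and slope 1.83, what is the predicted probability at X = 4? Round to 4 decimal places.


z = 1.28 + 1.83 * 4 = 8.6000.
Sigmoid: P = 1 / (1 + exp(-8.6000)) = 0.9998.

0.9998


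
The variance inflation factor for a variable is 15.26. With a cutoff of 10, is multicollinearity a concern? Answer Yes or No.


Compare VIF = 15.26 to the threshold of 10.
15.26 >= 10, so the answer is Yes.

Yes


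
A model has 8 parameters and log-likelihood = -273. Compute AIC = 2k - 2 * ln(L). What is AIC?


Compute:
2k = 2*8 = 16.
-2*loglik = -2*(-273) = 546.
AIC = 16 + 546 = 562.

562


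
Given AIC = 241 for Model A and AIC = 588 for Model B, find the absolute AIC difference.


|AIC_A - AIC_B| = |241 - 588| = 347.
Model A is preferred (lower AIC).

347


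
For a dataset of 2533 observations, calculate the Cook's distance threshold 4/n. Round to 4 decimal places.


Using the rule of thumb:
Threshold = 4 / 2533 = 0.0016.

0.0016


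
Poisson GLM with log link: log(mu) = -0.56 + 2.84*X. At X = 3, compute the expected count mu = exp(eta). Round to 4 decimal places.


Linear predictor: eta = -0.56 + (2.84)(3) = 7.9600.
Expected count: mu = exp(7.9600) = 2864.0730.

2864.0730


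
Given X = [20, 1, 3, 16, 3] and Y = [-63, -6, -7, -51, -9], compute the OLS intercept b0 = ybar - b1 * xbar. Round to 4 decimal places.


The slope is b1 = -3.1468.
Sample means are xbar = 8.6000 and ybar = -27.2000.
Intercept: b0 = -27.2000 - (-3.1468)(8.6000) = -0.1376.

-0.1376


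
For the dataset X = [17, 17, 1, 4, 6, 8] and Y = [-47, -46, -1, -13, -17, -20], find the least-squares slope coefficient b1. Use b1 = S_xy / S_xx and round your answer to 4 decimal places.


The sample means are xbar = 8.8333 and ybar = -24.0000.
Compute S_xx = 226.8333 and S_xy = -624.0000.
Slope b1 = S_xy / S_xx = -624.0000 / 226.8333 = -2.7509.

-2.7509


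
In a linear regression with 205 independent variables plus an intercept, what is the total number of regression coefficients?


Each predictor gets one coefficient, plus one intercept.
Total parameters = 205 + 1 = 206.

206


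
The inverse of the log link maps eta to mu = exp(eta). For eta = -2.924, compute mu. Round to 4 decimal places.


Apply the inverse link:
mu = e^-2.924 = 0.0537.

0.0537


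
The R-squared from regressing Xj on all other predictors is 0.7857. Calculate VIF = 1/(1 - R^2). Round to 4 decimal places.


Using VIF = 1/(1 - R^2_j):
1 - 0.7857 = 0.2143.
VIF = 4.6664.

4.6664


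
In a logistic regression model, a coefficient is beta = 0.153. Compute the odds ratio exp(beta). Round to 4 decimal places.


exp(0.153) = 1.1653.
So the odds ratio is 1.1653.

1.1653


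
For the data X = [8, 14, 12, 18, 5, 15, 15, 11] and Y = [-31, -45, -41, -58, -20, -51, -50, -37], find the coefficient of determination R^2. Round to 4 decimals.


Fit the OLS line: b0 = -6.2389, b1 = -2.8887.
SSres = 9.3441.
SStot = 1039.8750.
R^2 = 1 - 9.3441/1039.8750 = 0.9910.

0.9910


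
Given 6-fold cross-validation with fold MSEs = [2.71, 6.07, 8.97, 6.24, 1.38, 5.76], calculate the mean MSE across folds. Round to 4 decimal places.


Total MSE across folds = 31.1300.
CV-MSE = 31.1300/6 = 5.1883.

5.1883


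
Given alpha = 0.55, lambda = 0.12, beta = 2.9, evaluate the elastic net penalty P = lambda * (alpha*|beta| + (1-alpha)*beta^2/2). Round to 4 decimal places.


alpha * |beta| = 0.55 * 2.9 = 1.5950.
(1-alpha) * beta^2/2 = 0.45 * 8.4100/2 = 1.8923.
Total = 0.12 * (1.5950 + 1.8923) = 0.4185.

0.4185


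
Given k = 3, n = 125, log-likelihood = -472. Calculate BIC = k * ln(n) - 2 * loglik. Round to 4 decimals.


Compute k*ln(n) = 3*ln(125) = 3*4.828314 = 14.484942.
Then -2*loglik = 944.
BIC = 14.484942 + 944 = 958.484942, which rounds to 958.4849.

958.4849


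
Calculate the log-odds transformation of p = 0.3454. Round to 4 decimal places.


Compute the odds: 0.3454/0.6546 = 0.5277.
Take the natural log: ln(0.5277) = -0.6393.

-0.6393


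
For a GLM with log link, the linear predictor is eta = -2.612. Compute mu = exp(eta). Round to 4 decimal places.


mu = exp(eta) = exp(-2.612).
= 0.0734.

0.0734


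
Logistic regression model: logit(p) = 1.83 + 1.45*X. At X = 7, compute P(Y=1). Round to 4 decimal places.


z = 1.83 + 1.45 * 7 = 11.9800.
Sigmoid: P = 1 / (1 + exp(-11.9800)) = 1.0000.

1.0000


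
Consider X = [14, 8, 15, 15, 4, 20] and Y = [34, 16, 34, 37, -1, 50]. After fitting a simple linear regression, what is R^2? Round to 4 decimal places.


Fit the OLS line: b0 = -11.3469, b1 = 3.1327.
SSres = 18.4592.
SStot = 1621.3333.
R^2 = 1 - 18.4592/1621.3333 = 0.9886.

0.9886


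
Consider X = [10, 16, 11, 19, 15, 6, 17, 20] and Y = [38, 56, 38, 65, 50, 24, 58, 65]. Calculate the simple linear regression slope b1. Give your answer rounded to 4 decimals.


First compute the means: xbar = 14.2500, ybar = 49.2500.
Then S_xx = sum((xi - xbar)^2) = 163.5000.
S_xy = sum((xi - xbar)(yi - ybar)) = 494.5000.
b1 = S_xy / S_xx = 494.5000 / 163.5000 = 3.0245.

3.0245


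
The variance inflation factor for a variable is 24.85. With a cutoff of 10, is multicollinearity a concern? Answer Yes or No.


Compare VIF = 24.85 to the threshold of 10.
24.85 >= 10, so the answer is Yes.

Yes


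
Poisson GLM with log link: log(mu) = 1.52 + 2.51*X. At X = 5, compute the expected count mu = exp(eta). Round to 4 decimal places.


Linear predictor: eta = 1.52 + (2.51)(5) = 14.0700.
Expected count: mu = exp(14.0700) = 1289802.9336.

1289802.9336


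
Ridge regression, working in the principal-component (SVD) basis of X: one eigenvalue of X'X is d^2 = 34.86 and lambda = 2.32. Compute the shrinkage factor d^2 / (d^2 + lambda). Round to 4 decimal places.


d^2 + lambda = 34.86 + 2.32 = 37.1800.
Shrinkage factor = 34.86/37.1800 = 0.9376.

0.9376


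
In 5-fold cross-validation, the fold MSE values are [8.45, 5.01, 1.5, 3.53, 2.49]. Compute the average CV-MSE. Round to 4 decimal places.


Add all fold MSEs: 20.9800.
Divide by k = 5: 20.9800/5 = 4.1960.

4.1960


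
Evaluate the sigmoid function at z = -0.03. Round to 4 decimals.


First, exp(0.0300) = 1.0305.
Then sigma(z) = 1/(1 + 1.0305) = 0.4925.

0.4925


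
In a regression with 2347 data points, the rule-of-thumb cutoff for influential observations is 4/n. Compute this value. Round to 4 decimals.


Cook's distance cutoff = 4/n = 4/2347.
= 0.0017.

0.0017


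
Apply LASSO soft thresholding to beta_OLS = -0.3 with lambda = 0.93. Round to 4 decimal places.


Absolute value: |-0.3| = 0.3.
Compare to lambda = 0.93.
Since |beta| <= lambda, the coefficient is set to 0.

0.0000


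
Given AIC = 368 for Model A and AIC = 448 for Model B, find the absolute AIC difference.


Absolute difference = |368 - 448| = 80.
The model with lower AIC (A) is preferred.

80


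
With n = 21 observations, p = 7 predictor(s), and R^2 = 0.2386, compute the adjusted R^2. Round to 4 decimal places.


Plug in: Adj R^2 = 1 - (1 - 0.2386) * 20/13.
= 1 - 0.7614 * 20/13
= 1 - 15.2280 / 13
= 1 - 1.1714 = -0.1714.

-0.1714


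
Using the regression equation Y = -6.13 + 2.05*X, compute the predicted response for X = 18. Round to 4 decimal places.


Plug X = 18 into Y = -6.13 + 2.05*X:
Y = -6.13 + 36.9000 = 30.7700.

30.7700


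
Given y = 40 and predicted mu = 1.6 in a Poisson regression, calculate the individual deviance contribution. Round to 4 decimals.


Compute y*ln(y/mu) = 40*ln(40/1.6) = 40*3.218876 = 128.755040.
y - mu = 38.4.
D = 2*(128.755040 - (38.4)) = 180.710080, which rounds to 180.7101.

180.7101


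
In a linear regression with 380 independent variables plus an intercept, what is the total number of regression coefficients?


Total coefficients = number of predictors + 1 (for the intercept).
= 380 + 1 = 381.

381


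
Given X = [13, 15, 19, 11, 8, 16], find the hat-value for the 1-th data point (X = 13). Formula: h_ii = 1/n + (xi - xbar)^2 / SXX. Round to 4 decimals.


Compute xbar = 13.6667 with n = 6 observations.
SXX = 75.3333.
Leverage = 1/6 + (13 - 13.6667)^2/75.3333 = 0.1726.

0.1726


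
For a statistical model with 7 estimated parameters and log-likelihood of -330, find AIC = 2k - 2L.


AIC = 2k - 2*loglik = 2(7) - 2(-330).
= 14 + 660 = 674.

674


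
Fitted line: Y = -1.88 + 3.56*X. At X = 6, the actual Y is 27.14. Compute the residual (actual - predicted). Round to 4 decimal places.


Predicted = -1.88 + 3.56 * 6 = 19.4800.
Residual = 27.14 - 19.4800 = 7.6600.

7.6600


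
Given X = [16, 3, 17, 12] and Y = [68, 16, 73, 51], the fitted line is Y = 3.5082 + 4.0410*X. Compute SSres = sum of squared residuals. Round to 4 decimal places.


Compute predicted values, then residuals = yi - yhat_i.
Residuals: [-0.1642, 0.3688, 0.7948, -1.0002].
SSres = sum(residual^2) = 1.7951.

1.7951


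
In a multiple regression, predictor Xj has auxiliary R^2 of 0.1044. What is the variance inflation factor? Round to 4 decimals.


Denominator: 1 - 0.1044 = 0.8956.
VIF = 1 / 0.8956 = 1.1166.

1.1166


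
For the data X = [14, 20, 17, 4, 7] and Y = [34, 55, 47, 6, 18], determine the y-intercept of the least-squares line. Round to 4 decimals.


Compute b1 = 2.9857 from the OLS formula.
With xbar = 12.4000 and ybar = 32.0000, the intercept is:
b0 = 32.0000 - 2.9857 * 12.4000 = -5.0221.

-5.0221


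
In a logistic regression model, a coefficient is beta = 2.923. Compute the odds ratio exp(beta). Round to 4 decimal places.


exp(2.923) = 18.5970.
So the odds ratio is 18.5970.

18.5970


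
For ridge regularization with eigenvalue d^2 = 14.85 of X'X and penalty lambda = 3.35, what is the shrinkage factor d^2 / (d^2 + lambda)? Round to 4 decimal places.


Compute the denominator: 14.85 + 3.35 = 18.2000.
Shrinkage factor = 14.85 / 18.2000 = 0.8159.

0.8159


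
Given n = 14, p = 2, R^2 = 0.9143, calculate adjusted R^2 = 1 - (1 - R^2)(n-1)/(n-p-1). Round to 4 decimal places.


Plug in: Adj R^2 = 1 - (1 - 0.9143) * 13/11.
= 1 - 0.0857 * 13/11
= 1 - 1.1141 / 11
= 1 - 0.1013 = 0.8987.

0.8987


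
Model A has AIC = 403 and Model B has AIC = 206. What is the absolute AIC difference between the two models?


Compute |403 - 206| = 197.
Model B has the smaller AIC.

197


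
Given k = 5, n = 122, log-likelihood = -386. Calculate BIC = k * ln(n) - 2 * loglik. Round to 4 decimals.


Compute k*ln(n) = 5*ln(122) = 5*4.804021 = 24.020105.
Then -2*loglik = 772.
BIC = 24.020105 + 772 = 796.020105, which rounds to 796.0201.

796.0201


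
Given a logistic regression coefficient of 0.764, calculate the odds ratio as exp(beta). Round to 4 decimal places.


The odds ratio is computed as:
OR = e^(0.764) = 2.1468.

2.1468


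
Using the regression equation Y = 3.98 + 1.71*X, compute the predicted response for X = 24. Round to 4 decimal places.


Predicted value:
Y = 3.98 + (1.71)(24) = 3.98 + 41.0400 = 45.0200.

45.0200


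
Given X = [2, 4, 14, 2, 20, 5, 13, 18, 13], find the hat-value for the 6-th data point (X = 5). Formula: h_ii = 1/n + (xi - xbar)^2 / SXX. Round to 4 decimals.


n = 9, xbar = 10.1111.
SXX = sum((xi - xbar)^2) = 386.8889.
h = 1/9 + (5 - 10.1111)^2 / 386.8889 = 0.1786.

0.1786


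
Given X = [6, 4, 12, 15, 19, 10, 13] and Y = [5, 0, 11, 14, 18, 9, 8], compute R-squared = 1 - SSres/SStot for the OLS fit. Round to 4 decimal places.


The fitted line is Y = -3.0618 + 1.0941*X.
SSres = 16.5887, SStot = 207.4286.
R^2 = 1 - SSres/SStot = 0.9200.

0.9200


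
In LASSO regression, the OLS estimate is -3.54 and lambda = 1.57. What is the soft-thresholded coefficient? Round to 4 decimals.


Absolute value: |-3.54| = 3.54.
Compare to lambda = 1.57.
Since |beta| > lambda, coefficient = sign(beta)*(|beta| - lambda) = -1.9700.

-1.9700


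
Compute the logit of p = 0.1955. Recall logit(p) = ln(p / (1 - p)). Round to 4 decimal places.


The odds are p/(1-p) = 0.1955 / 0.8045 = 0.2430.
logit(p) = ln(0.2430) = -1.4147.

-1.4147


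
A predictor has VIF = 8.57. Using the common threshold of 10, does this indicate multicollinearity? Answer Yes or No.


Check: VIF = 8.57 vs threshold = 10.
Since 8.57 < 10, the answer is No.

No


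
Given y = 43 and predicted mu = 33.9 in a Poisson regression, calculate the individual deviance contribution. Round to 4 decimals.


First: ln(43/33.9) = 0.237785.
Then: 43 * 0.237785 = 10.224755.
y - mu = 43 - 33.9 = 9.1.
D = 2(10.224755 - 9.1) = 2.249510, which rounds to 2.2495.

2.2495


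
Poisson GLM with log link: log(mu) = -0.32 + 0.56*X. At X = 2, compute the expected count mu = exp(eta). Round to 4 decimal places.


Linear predictor: eta = -0.32 + (0.56)(2) = 0.8000.
Expected count: mu = exp(0.8000) = 2.2255.

2.2255


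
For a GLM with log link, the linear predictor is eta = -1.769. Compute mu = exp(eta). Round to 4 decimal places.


mu = exp(eta) = exp(-1.769).
= 0.1705.

0.1705


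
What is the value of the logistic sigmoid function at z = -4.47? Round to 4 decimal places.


Compute exp(4.4700) = 87.3567.
Sigmoid = 1 / (1 + 87.3567) = 1 / 88.3567 = 0.0113.

0.0113


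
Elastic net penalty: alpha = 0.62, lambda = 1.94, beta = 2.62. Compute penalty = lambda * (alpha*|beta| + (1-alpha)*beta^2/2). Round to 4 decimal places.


Compute:
L1 = 0.62 * 2.62 = 1.6244.
L2 = 0.38 * 2.62^2 / 2 = 1.3042.
Penalty = 1.94 * (1.6244 + 1.3042) = 5.6816.

5.6816


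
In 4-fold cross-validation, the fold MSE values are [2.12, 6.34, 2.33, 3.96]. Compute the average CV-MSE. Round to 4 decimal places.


Add all fold MSEs: 14.7500.
Divide by k = 4: 14.7500/4 = 3.6875.

3.6875


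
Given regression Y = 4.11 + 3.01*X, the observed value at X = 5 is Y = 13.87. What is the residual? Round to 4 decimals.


Predicted = 4.11 + 3.01 * 5 = 19.1600.
Residual = 13.87 - 19.1600 = -5.2900.

-5.2900


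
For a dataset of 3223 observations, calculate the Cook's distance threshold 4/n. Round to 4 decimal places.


The threshold is 4/n.
4/3223 = 0.0012.

0.0012


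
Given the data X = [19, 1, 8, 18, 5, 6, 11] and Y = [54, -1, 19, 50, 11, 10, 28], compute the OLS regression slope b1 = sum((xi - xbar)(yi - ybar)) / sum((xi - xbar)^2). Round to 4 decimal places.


The sample means are xbar = 9.7143 and ybar = 24.4286.
Compute S_xx = 271.4286 and S_xy = 838.8571.
Slope b1 = S_xy / S_xx = 838.8571 / 271.4286 = 3.0905.

3.0905


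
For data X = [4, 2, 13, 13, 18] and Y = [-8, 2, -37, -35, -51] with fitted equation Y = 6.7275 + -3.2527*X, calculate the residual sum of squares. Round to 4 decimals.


For each point, residual = actual - predicted.
Residuals: [-1.7167, 1.7779, -1.4424, 0.5576, 0.8211].
Sum of squared residuals = 9.1736.

9.1736


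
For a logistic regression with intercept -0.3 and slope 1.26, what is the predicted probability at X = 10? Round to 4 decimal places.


Linear predictor: z = -0.3 + 1.26 * 10 = 12.3000.
P = 1/(1 + exp(-12.3000)) = 1/(1 + 0.0000) = 1.0000.

1.0000


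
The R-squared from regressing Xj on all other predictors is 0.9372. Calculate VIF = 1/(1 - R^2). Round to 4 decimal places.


Denominator: 1 - 0.9372 = 0.0628.
VIF = 1 / 0.0628 = 15.9236.

15.9236


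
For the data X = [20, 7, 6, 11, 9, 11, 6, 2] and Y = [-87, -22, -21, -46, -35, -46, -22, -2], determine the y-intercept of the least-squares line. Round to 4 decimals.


First find the slope: b1 = -4.7700.
Means: xbar = 9.0000, ybar = -35.1250.
b0 = ybar - b1 * xbar = -35.1250 - -4.7700 * 9.0000 = 7.8050.

7.8050


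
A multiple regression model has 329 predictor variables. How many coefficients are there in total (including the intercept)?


Including the intercept, the model has 329 predictor coefficients + 1 intercept.
Total = 330.

330


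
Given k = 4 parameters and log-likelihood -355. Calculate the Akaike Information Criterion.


Compute:
2k = 2*4 = 8.
-2*loglik = -2*(-355) = 710.
AIC = 8 + 710 = 718.

718


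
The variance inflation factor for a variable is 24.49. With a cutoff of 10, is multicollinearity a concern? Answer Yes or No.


Compare VIF = 24.49 to the threshold of 10.
24.49 >= 10, so the answer is Yes.

Yes


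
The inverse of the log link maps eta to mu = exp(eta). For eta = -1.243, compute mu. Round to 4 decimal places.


mu = exp(eta) = exp(-1.243).
= 0.2885.

0.2885


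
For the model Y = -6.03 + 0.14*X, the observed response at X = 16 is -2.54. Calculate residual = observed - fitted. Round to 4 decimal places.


Predicted = -6.03 + 0.14 * 16 = -3.7900.
Residual = -2.54 - -3.7900 = 1.2500.

1.2500


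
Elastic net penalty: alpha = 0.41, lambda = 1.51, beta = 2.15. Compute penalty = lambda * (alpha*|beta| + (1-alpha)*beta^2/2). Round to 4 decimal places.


Compute:
L1 = 0.41 * 2.15 = 0.8815.
L2 = 0.59 * 2.15^2 / 2 = 1.3636.
Penalty = 1.51 * (0.8815 + 1.3636) = 3.3902.

3.3902


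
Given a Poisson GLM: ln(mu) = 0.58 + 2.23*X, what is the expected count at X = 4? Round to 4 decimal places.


eta = 0.58 + 2.23 * 4 = 9.5000.
mu = exp(9.5000) = 13359.7268.

13359.7268


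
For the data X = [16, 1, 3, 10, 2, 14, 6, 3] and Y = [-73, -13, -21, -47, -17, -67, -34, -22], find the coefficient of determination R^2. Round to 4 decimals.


After computing the OLS fit (b0=-9.1541, b1=-4.0140):
SSres = 9.4546, SStot = 3761.5000.
R^2 = 1 - 9.4546/3761.5000 = 0.9975.

0.9975


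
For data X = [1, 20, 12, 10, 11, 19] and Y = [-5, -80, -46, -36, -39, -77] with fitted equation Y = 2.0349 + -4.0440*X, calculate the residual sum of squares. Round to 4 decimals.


Compute predicted values, then residuals = yi - yhat_i.
Residuals: [-2.9909, -1.1549, 0.4931, 2.4051, 3.4491, -2.1989].
SSres = sum(residual^2) = 33.0384.

33.0384


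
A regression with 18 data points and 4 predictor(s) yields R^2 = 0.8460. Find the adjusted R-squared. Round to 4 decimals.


Plug in: Adj R^2 = 1 - (1 - 0.8460) * 17/13.
= 1 - 0.1540 * 17/13
= 1 - 2.6180 / 13
= 1 - 0.2014 = 0.7986.

0.7986


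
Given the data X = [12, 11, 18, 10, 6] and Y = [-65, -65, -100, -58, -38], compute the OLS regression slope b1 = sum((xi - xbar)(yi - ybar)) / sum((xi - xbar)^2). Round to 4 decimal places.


First compute the means: xbar = 11.4000, ybar = -65.2000.
Then S_xx = sum((xi - xbar)^2) = 75.2000.
S_xy = sum((xi - xbar)(yi - ybar)) = -386.6000.
b1 = S_xy / S_xx = -386.6000 / 75.2000 = -5.1410.

-5.1410


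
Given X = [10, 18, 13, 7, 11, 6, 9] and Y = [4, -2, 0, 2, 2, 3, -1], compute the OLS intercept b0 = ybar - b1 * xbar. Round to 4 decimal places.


First find the slope: b1 = -0.3640.
Means: xbar = 10.5714, ybar = 1.1429.
b0 = ybar - b1 * xbar = 1.1429 - -0.3640 * 10.5714 = 4.9912.

4.9912


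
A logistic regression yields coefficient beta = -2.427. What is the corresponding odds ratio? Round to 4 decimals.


Odds ratio = exp(beta) = exp(-2.427).
= 0.0883.

0.0883


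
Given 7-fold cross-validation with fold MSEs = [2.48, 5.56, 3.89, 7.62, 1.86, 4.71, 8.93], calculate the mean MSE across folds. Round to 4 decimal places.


Sum of fold MSEs = 35.0500.
Average = 35.0500 / 7 = 5.0071.

5.0071


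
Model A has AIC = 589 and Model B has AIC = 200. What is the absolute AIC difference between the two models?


Compute |589 - 200| = 389.
Model B has the smaller AIC.

389


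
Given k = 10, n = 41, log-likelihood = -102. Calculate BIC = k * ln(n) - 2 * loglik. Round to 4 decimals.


Compute k*ln(n) = 10*ln(41) = 10*3.713572 = 37.135720.
Then -2*loglik = 204.
BIC = 37.135720 + 204 = 241.135720, which rounds to 241.1357.

241.1357


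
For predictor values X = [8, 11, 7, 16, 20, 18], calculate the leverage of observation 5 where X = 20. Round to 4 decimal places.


n = 6, xbar = 13.3333.
SXX = sum((xi - xbar)^2) = 147.3333.
h = 1/6 + (20 - 13.3333)^2 / 147.3333 = 0.4683.

0.4683


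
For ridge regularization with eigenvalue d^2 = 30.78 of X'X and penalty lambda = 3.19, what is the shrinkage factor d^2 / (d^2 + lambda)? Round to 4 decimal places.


Compute the denominator: 30.78 + 3.19 = 33.9700.
Shrinkage factor = 30.78 / 33.9700 = 0.9061.

0.9061


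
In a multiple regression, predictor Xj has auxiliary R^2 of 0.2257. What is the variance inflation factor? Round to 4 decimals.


Using VIF = 1/(1 - R^2_j):
1 - 0.2257 = 0.7743.
VIF = 1.2915.

1.2915


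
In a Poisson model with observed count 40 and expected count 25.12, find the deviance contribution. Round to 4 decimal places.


Compute y*ln(y/mu) = 40*ln(40/25.12) = 40*0.465215 = 18.608600.
y - mu = 14.88.
D = 2*(18.608600 - (14.88)) = 7.457200, which rounds to 7.4572.

7.4572


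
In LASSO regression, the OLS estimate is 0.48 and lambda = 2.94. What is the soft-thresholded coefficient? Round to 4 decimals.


Absolute value: |0.48| = 0.48.
Compare to lambda = 2.94.
Since |beta| <= lambda, the coefficient is set to 0.

0.0000


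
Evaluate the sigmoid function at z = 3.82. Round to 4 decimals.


First, exp(-3.8200) = 0.0219.
Then sigma(z) = 1/(1 + 0.0219) = 0.9785.

0.9785


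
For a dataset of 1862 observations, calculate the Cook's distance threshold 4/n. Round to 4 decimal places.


The threshold is 4/n.
4/1862 = 0.0021.

0.0021


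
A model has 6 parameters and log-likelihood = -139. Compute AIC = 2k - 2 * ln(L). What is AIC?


AIC = 2*6 - 2*(-139).
= 12 + 278 = 290.

290


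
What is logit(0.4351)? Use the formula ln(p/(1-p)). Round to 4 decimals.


Compute the odds: 0.4351/0.5649 = 0.7702.
Take the natural log: ln(0.7702) = -0.2611.

-0.2611


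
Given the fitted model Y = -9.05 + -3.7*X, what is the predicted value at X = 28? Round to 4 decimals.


Substitute X = 28 into the equation:
Y = -9.05 + -3.7 * 28 = -9.05 + -103.6000 = -112.6500.

-112.6500


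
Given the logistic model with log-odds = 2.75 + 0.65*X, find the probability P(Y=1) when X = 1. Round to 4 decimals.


z = 2.75 + 0.65 * 1 = 3.4000.
Sigmoid: P = 1 / (1 + exp(-3.4000)) = 0.9677.

0.9677


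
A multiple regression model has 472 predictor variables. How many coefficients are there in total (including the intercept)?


Each predictor gets one coefficient, plus one intercept.
Total parameters = 472 + 1 = 473.

473


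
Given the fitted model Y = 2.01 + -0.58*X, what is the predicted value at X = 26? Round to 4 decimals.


Substitute X = 26 into the equation:
Y = 2.01 + -0.58 * 26 = 2.01 + -15.0800 = -13.0700.

-13.0700


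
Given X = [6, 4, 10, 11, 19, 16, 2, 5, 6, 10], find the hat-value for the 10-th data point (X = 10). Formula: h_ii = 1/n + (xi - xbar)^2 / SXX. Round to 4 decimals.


Compute xbar = 8.9000 with n = 10 observations.
SXX = 262.9000.
Leverage = 1/10 + (10 - 8.9000)^2/262.9000 = 0.1046.

0.1046


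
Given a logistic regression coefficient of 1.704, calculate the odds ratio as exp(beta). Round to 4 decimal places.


exp(1.704) = 5.4959.
So the odds ratio is 5.4959.

5.4959


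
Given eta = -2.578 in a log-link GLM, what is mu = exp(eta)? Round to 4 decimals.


Apply the inverse link:
mu = e^-2.578 = 0.0759.

0.0759


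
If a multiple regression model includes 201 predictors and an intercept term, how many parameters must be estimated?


Each predictor gets one coefficient, plus one intercept.
Total parameters = 201 + 1 = 202.

202


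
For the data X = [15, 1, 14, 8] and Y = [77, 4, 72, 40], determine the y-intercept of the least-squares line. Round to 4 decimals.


The slope is b1 = 5.2280.
Sample means are xbar = 9.5000 and ybar = 48.2500.
Intercept: b0 = 48.2500 - (5.2280)(9.5000) = -1.4160.

-1.4160


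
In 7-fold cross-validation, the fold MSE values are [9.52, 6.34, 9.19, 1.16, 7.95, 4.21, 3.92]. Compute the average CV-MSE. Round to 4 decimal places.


Add all fold MSEs: 42.2900.
Divide by k = 7: 42.2900/7 = 6.0414.

6.0414


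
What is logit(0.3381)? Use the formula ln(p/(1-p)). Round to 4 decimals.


The odds are p/(1-p) = 0.3381 / 0.6619 = 0.5108.
logit(p) = ln(0.5108) = -0.6718.

-0.6718


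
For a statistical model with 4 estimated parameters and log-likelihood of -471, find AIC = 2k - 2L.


Compute:
2k = 2*4 = 8.
-2*loglik = -2*(-471) = 942.
AIC = 8 + 942 = 950.

950


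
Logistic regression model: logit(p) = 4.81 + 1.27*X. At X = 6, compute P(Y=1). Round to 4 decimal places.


Linear predictor: z = 4.81 + 1.27 * 6 = 12.4300.
P = 1/(1 + exp(-12.4300)) = 1/(1 + 0.0000) = 1.0000.

1.0000


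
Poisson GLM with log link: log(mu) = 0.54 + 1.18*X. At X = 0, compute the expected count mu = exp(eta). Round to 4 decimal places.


eta = 0.54 + 1.18 * 0 = 0.5400.
mu = exp(0.5400) = 1.7160.

1.7160


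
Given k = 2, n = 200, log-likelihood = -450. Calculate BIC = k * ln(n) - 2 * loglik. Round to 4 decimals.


Compute k*ln(n) = 2*ln(200) = 2*5.298317 = 10.596634.
Then -2*loglik = 900.
BIC = 10.596634 + 900 = 910.596634, which rounds to 910.5966.

910.5966


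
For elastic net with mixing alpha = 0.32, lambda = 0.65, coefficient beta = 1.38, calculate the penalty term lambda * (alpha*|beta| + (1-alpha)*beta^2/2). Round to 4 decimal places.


Compute:
L1 = 0.32 * 1.38 = 0.4416.
L2 = 0.68 * 1.38^2 / 2 = 0.6475.
Penalty = 0.65 * (0.4416 + 0.6475) = 0.7079.

0.7079


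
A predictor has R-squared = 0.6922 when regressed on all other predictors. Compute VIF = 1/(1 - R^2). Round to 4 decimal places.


VIF = 1 / (1 - 0.6922).
= 1 / 0.3078 = 3.2489.

3.2489


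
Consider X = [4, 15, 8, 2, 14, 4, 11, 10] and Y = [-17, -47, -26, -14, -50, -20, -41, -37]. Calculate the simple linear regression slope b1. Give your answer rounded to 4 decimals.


The sample means are xbar = 8.5000 and ybar = -31.5000.
Compute S_xx = 164.0000 and S_xy = -468.0000.
Slope b1 = S_xy / S_xx = -468.0000 / 164.0000 = -2.8537.

-2.8537


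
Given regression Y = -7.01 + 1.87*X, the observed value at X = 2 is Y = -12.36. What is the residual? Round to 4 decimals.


Compute yhat = -7.01 + (1.87)(2) = -3.2700.
Residual = actual - predicted = -12.36 - -3.2700 = -9.0900.

-9.0900


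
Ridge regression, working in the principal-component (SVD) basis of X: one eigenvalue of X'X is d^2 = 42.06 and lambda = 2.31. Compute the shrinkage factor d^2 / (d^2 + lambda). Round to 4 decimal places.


Compute the denominator: 42.06 + 2.31 = 44.3700.
Shrinkage factor = 42.06 / 44.3700 = 0.9479.

0.9479


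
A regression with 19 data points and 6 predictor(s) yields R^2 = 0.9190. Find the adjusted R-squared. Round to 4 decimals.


Adjusted R^2 = 1 - (1 - R^2) * (n-1)/(n-p-1).
(1 - R^2) = 0.0810.
(n-1)/(n-p-1) = 18/12.
(1 - R^2) * (n-1) = 0.0810 * 18 = 1.4580.
Divide by (n-p-1): 1.4580 / 12 = 0.1215.
Adj R^2 = 1 - 0.1215 = 0.8785.

0.8785


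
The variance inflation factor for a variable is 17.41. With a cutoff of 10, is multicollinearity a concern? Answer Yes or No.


Check: VIF = 17.41 vs threshold = 10.
Since 17.41 >= 10, the answer is Yes.

Yes


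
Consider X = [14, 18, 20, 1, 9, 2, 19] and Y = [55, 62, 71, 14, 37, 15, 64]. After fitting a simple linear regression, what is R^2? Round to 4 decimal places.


The fitted line is Y = 10.4810 + 2.9474*X.
SSres = 23.7974, SStot = 3349.7143.
R^2 = 1 - SSres/SStot = 0.9929.

0.9929


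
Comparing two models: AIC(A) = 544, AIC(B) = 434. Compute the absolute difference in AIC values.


|AIC_A - AIC_B| = |544 - 434| = 110.
Model B is preferred (lower AIC).

110


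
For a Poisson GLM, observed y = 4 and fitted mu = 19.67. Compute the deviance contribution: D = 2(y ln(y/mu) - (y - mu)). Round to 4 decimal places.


y/mu = 4/19.67 = 0.203355 (approx.), and ln(4/19.67) = -1.592800.
y * ln(y/mu) = 4 * -1.592800 = -6.371200.
y - mu = -15.67.
D = 2 * (-6.371200 - -15.67) = 18.597600, which rounds to 18.5976.

18.5976


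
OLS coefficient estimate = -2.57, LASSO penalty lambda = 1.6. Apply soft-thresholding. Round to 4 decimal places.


|beta_OLS| = 2.57.
lambda = 1.6.
Since |beta| > lambda, coefficient = sign(beta)*(|beta| - lambda) = -0.9700.
Result = -0.9700.

-0.9700


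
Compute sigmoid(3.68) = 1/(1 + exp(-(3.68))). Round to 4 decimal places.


First, exp(-3.6800) = 0.0252.
Then sigma(z) = 1/(1 + 0.0252) = 0.9754.

0.9754


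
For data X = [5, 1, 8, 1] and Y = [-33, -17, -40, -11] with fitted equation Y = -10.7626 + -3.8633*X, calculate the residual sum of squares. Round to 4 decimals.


For each point, residual = actual - predicted.
Residuals: [-2.9209, -2.3741, 1.6690, 3.6259].
Sum of squared residuals = 30.1007.

30.1007


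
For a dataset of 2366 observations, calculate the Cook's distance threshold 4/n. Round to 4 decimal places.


Using the rule of thumb:
Threshold = 4 / 2366 = 0.0017.

0.0017


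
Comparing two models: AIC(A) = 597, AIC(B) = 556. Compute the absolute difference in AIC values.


|AIC_A - AIC_B| = |597 - 556| = 41.
Model B is preferred (lower AIC).

41


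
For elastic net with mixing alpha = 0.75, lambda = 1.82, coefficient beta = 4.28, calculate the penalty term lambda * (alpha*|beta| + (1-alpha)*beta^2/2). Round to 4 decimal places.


L1 component = 0.75 * |4.28| = 3.2100.
L2 component = 0.25 * 4.28^2 / 2 = 2.2898.
Penalty = 1.82 * (3.2100 + 2.2898) = 1.82 * 5.4998 = 10.0096.

10.0096


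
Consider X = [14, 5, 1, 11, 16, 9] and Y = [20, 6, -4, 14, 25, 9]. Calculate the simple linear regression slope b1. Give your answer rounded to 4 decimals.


First compute the means: xbar = 9.3333, ybar = 11.6667.
Then S_xx = sum((xi - xbar)^2) = 157.3333.
S_xy = sum((xi - xbar)(yi - ybar)) = 287.6667.
b1 = S_xy / S_xx = 287.6667 / 157.3333 = 1.8284.

1.8284


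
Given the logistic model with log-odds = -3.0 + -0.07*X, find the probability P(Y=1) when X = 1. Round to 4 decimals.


Compute z = -3.0 + (-0.07)(1) = -3.0700.
exp(-z) = 21.5419.
P = 1/(1 + 21.5419) = 0.0444.

0.0444


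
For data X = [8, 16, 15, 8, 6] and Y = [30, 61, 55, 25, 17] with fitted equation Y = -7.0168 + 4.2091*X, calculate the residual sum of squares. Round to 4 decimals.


Compute predicted values, then residuals = yi - yhat_i.
Residuals: [3.3440, 0.6712, -1.1197, -1.6560, -1.2378].
SSres = sum(residual^2) = 17.1611.

17.1611


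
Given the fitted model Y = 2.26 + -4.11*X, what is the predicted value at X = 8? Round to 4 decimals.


Predicted value:
Y = 2.26 + (-4.11)(8) = 2.26 + -32.8800 = -30.6200.

-30.6200


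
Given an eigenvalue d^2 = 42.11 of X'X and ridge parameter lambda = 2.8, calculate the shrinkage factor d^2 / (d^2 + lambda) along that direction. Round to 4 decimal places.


d^2 + lambda = 42.11 + 2.8 = 44.9100.
Shrinkage factor = 42.11/44.9100 = 0.9377.

0.9377


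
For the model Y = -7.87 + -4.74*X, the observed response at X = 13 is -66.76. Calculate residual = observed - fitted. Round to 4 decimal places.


Compute yhat = -7.87 + (-4.74)(13) = -69.4900.
Residual = actual - predicted = -66.76 - -69.4900 = 2.7300.

2.7300


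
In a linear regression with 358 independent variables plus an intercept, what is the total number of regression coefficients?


Including the intercept, the model has 358 predictor coefficients + 1 intercept.
Total = 359.

359


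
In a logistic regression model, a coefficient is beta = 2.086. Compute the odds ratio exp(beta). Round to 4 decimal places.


Odds ratio = exp(beta) = exp(2.086).
= 8.0526.

8.0526


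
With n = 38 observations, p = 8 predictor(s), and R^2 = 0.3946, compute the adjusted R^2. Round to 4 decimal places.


Plug in: Adj R^2 = 1 - (1 - 0.3946) * 37/29.
= 1 - 0.6054 * 37/29
= 1 - 22.3998 / 29
= 1 - 0.7724 = 0.2276.

0.2276


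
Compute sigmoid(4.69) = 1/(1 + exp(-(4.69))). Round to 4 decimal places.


Compute exp(-4.6900) = 0.0092.
Sigmoid = 1 / (1 + 0.0092) = 1 / 1.0092 = 0.9909.

0.9909


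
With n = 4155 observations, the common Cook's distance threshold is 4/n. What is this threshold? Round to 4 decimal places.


Using the rule of thumb:
Threshold = 4 / 4155 = 0.0010.

0.0010


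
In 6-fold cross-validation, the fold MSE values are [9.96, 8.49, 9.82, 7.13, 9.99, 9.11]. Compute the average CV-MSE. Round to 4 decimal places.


Total MSE across folds = 54.5000.
CV-MSE = 54.5000/6 = 9.0833.

9.0833


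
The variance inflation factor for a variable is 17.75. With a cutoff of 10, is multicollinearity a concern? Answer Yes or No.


Check: VIF = 17.75 vs threshold = 10.
Since 17.75 >= 10, the answer is Yes.

Yes


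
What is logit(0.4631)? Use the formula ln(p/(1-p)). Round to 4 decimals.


The odds are p/(1-p) = 0.4631 / 0.5369 = 0.8625.
logit(p) = ln(0.8625) = -0.1479.

-0.1479


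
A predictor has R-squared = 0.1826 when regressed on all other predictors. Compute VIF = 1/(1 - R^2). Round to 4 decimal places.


Using VIF = 1/(1 - R^2_j):
1 - 0.1826 = 0.8174.
VIF = 1.2234.

1.2234


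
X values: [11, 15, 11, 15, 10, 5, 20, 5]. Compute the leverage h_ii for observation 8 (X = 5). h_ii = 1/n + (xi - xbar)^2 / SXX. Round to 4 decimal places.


n = 8, xbar = 11.5000.
SXX = sum((xi - xbar)^2) = 184.0000.
h = 1/8 + (5 - 11.5000)^2 / 184.0000 = 0.3546.

0.3546


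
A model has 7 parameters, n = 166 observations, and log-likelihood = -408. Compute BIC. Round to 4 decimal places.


ln(166) = 5.111988.
k * ln(n) = 7 * 5.111988 = 35.783916.
-2L = 816.
BIC = 35.783916 + 816 = 851.783916, which rounds to 851.7839.

851.7839


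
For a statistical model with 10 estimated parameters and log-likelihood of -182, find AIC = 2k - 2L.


AIC = 2k - 2*loglik = 2(10) - 2(-182).
= 20 + 364 = 384.

384


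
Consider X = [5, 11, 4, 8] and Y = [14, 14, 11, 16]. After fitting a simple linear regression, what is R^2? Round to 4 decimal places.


After computing the OLS fit (b0=11.1833, b1=0.3667):
SSres = 8.7167, SStot = 12.7500.
R^2 = 1 - 8.7167/12.7500 = 0.3163.

0.3163


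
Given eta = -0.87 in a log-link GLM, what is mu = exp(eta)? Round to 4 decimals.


Apply the inverse link:
mu = e^-0.87 = 0.4190.

0.4190


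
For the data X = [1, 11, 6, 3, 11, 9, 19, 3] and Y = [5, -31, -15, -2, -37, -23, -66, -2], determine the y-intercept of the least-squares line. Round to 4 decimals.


The slope is b1 = -3.9501.
Sample means are xbar = 7.8750 and ybar = -21.3750.
Intercept: b0 = -21.3750 - (-3.9501)(7.8750) = 9.7319.

9.7319


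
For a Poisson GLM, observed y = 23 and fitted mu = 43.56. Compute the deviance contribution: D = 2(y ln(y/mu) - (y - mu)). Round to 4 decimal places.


y/mu = 23/43.56 = 0.528007 (approx.), and ln(23/43.56) = -0.638645.
y * ln(y/mu) = 23 * -0.638645 = -14.688835.
y - mu = -20.56.
D = 2 * (-14.688835 - -20.56) = 11.742330, which rounds to 11.7423.

11.7423


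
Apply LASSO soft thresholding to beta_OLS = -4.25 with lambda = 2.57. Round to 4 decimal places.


|beta_OLS| = 4.25.
lambda = 2.57.
Since |beta| > lambda, coefficient = sign(beta)*(|beta| - lambda) = -1.6800.
Result = -1.6800.

-1.6800


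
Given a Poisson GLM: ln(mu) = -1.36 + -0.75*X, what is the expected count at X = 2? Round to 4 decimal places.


Compute eta = -1.36 + -0.75 * 2 = -2.8600.
Apply inverse link: mu = e^-2.8600 = 0.0573.

0.0573


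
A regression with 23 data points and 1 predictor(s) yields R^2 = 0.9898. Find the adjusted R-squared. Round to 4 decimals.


Using the formula:
(1 - 0.9898) = 0.0102.
Multiply by 22/21: 0.0102 * 22 = 0.2244, then 0.2244 / 21 = 0.0107.
Adj R^2 = 1 - 0.0107 = 0.9893.

0.9893


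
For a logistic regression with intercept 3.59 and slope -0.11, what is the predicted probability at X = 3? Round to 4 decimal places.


Linear predictor: z = 3.59 + -0.11 * 3 = 3.2600.
P = 1/(1 + exp(-3.2600)) = 1/(1 + 0.0384) = 0.9630.

0.9630


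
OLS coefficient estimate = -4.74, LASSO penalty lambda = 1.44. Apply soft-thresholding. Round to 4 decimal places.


|beta_OLS| = 4.74.
lambda = 1.44.
Since |beta| > lambda, coefficient = sign(beta)*(|beta| - lambda) = -3.3000.
Result = -3.3000.

-3.3000


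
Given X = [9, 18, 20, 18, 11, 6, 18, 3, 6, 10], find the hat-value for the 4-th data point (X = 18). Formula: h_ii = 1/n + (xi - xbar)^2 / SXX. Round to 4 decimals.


n = 10, xbar = 11.9000.
SXX = sum((xi - xbar)^2) = 338.9000.
h = 1/10 + (18 - 11.9000)^2 / 338.9000 = 0.2098.

0.2098


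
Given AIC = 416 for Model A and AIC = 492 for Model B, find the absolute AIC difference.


Compute |416 - 492| = 76.
Model A has the smaller AIC.

76


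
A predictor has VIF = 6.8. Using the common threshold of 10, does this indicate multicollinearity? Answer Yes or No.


The threshold is 10.
VIF = 6.8 is < 10.
Multicollinearity indication: No.

No


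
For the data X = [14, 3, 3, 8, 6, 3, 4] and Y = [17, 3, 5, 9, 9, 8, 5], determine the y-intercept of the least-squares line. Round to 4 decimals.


The slope is b1 = 1.0520.
Sample means are xbar = 5.8571 and ybar = 8.0000.
Intercept: b0 = 8.0000 - (1.0520)(5.8571) = 1.8382.

1.8382


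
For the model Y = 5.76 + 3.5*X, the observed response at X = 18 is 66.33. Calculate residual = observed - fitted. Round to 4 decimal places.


Compute yhat = 5.76 + (3.5)(18) = 68.7600.
Residual = actual - predicted = 66.33 - 68.7600 = -2.4300.

-2.4300
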